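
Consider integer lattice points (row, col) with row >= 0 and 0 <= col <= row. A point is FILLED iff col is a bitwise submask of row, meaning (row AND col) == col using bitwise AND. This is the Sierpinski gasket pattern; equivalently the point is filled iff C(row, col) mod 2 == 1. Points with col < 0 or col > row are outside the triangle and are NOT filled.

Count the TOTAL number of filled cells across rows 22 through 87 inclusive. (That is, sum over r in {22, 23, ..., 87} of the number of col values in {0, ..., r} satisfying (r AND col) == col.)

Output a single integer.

r22=10110 pc3: +8 =8
r23=10111 pc4: +16 =24
r24=11000 pc2: +4 =28
r25=11001 pc3: +8 =36
r26=11010 pc3: +8 =44
r27=11011 pc4: +16 =60
r28=11100 pc3: +8 =68
r29=11101 pc4: +16 =84
r30=11110 pc4: +16 =100
r31=11111 pc5: +32 =132
r32=100000 pc1: +2 =134
r33=100001 pc2: +4 =138
r34=100010 pc2: +4 =142
r35=100011 pc3: +8 =150
r36=100100 pc2: +4 =154
r37=100101 pc3: +8 =162
r38=100110 pc3: +8 =170
r39=100111 pc4: +16 =186
r40=101000 pc2: +4 =190
r41=101001 pc3: +8 =198
r42=101010 pc3: +8 =206
r43=101011 pc4: +16 =222
r44=101100 pc3: +8 =230
r45=101101 pc4: +16 =246
r46=101110 pc4: +16 =262
r47=101111 pc5: +32 =294
r48=110000 pc2: +4 =298
r49=110001 pc3: +8 =306
r50=110010 pc3: +8 =314
r51=110011 pc4: +16 =330
r52=110100 pc3: +8 =338
r53=110101 pc4: +16 =354
r54=110110 pc4: +16 =370
r55=110111 pc5: +32 =402
r56=111000 pc3: +8 =410
r57=111001 pc4: +16 =426
r58=111010 pc4: +16 =442
r59=111011 pc5: +32 =474
r60=111100 pc4: +16 =490
r61=111101 pc5: +32 =522
r62=111110 pc5: +32 =554
r63=111111 pc6: +64 =618
r64=1000000 pc1: +2 =620
r65=1000001 pc2: +4 =624
r66=1000010 pc2: +4 =628
r67=1000011 pc3: +8 =636
r68=1000100 pc2: +4 =640
r69=1000101 pc3: +8 =648
r70=1000110 pc3: +8 =656
r71=1000111 pc4: +16 =672
r72=1001000 pc2: +4 =676
r73=1001001 pc3: +8 =684
r74=1001010 pc3: +8 =692
r75=1001011 pc4: +16 =708
r76=1001100 pc3: +8 =716
r77=1001101 pc4: +16 =732
r78=1001110 pc4: +16 =748
r79=1001111 pc5: +32 =780
r80=1010000 pc2: +4 =784
r81=1010001 pc3: +8 =792
r82=1010010 pc3: +8 =800
r83=1010011 pc4: +16 =816
r84=1010100 pc3: +8 =824
r85=1010101 pc4: +16 =840
r86=1010110 pc4: +16 =856
r87=1010111 pc5: +32 =888

Answer: 888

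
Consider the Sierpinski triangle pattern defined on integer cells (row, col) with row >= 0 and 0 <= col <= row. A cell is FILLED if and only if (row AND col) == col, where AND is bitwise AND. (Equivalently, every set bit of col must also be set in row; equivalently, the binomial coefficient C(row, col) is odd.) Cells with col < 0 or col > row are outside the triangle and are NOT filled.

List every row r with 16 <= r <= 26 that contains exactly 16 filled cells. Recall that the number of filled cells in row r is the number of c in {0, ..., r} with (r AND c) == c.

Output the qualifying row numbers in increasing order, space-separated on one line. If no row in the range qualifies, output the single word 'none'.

Answer: 23

Derivation:
Row r has 2^popcount(r) filled cells, so we need popcount(r) = log2(16) = 4.
Scan r = 16..26 and keep those with exactly 4 one-bits:
r=16=10000 popcount=1 -> skip
r=17=10001 popcount=2 -> skip
r=18=10010 popcount=2 -> skip
r=19=10011 popcount=3 -> skip
r=20=10100 popcount=2 -> skip
r=21=10101 popcount=3 -> skip
r=22=10110 popcount=3 -> skip
r=23=10111 popcount=4 -> KEEP
r=24=11000 popcount=2 -> skip
r=25=11001 popcount=3 -> skip
r=26=11010 popcount=3 -> skip
Kept rows: 23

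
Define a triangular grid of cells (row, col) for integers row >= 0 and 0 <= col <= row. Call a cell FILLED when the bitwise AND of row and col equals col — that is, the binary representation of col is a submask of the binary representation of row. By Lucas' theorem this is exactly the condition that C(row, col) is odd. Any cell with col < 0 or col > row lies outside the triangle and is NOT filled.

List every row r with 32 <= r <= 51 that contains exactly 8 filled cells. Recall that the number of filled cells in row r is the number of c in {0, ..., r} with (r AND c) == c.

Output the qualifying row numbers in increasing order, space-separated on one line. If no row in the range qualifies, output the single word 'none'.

Answer: 35 37 38 41 42 44 49 50

Derivation:
Row r has 2^popcount(r) filled cells, so we need popcount(r) = log2(8) = 3.
Scan r = 32..51 and keep those with exactly 3 one-bits:
r=32=100000 popcount=1 -> skip
r=33=100001 popcount=2 -> skip
r=34=100010 popcount=2 -> skip
r=35=100011 popcount=3 -> KEEP
r=36=100100 popcount=2 -> skip
r=37=100101 popcount=3 -> KEEP
r=38=100110 popcount=3 -> KEEP
r=39=100111 popcount=4 -> skip
r=40=101000 popcount=2 -> skip
r=41=101001 popcount=3 -> KEEP
r=42=101010 popcount=3 -> KEEP
r=43=101011 popcount=4 -> skip
r=44=101100 popcount=3 -> KEEP
r=45=101101 popcount=4 -> skip
r=46=101110 popcount=4 -> skip
r=47=101111 popcount=5 -> skip
r=48=110000 popcount=2 -> skip
r=49=110001 popcount=3 -> KEEP
r=50=110010 popcount=3 -> KEEP
r=51=110011 popcount=4 -> skip
Kept rows: 35 37 38 41 42 44 49 50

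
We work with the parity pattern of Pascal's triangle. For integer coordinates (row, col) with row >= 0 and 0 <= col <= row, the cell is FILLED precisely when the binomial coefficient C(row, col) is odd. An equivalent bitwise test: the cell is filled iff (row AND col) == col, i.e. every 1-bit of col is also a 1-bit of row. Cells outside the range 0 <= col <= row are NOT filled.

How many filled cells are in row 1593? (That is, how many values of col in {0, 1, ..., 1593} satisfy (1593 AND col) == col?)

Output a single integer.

1593 in binary = 11000111001
popcount(1593) = number of 1-bits in 11000111001 = 6
A col c satisfies (1593 AND c) == c iff every set bit of c is also set in 1593; each of the 6 set bits of 1593 can independently be on or off in c.
count = 2^6 = 64

Answer: 64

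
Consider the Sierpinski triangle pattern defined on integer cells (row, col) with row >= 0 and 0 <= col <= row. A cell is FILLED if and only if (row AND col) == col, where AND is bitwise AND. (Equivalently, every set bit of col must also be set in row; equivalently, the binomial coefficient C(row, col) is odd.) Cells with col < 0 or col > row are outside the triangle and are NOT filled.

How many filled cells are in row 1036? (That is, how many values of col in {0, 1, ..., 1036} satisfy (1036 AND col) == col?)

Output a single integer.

Answer: 8

Derivation:
1036 in binary = 10000001100
popcount(1036) = number of 1-bits in 10000001100 = 3
A col c satisfies (1036 AND c) == c iff every set bit of c is also set in 1036; each of the 3 set bits of 1036 can independently be on or off in c.
count = 2^3 = 8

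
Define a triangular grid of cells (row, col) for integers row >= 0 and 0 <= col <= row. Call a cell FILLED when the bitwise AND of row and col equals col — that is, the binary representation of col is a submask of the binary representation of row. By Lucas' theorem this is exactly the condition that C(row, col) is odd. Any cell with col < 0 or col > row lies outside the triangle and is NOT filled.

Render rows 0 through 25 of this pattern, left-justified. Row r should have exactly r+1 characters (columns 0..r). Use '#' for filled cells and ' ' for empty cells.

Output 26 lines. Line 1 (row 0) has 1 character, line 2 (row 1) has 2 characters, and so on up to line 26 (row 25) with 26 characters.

Answer: #
##
# #
####
#   #
##  ##
# # # #
########
#       #
##      ##
# #     # #
####    ####
#   #   #   #
##  ##  ##  ##
# # # # # # # #
################
#               #
##              ##
# #             # #
####            ####
#   #           #   #
##  ##          ##  ##
# # # #         # # # #
########        ########
#       #       #       #
##      ##      ##      ##

Derivation:
r0=0: #
r1=1: ##
r2=10: # #
r3=11: ####
r4=100: #   #
r5=101: ##  ##
r6=110: # # # #
r7=111: ########
r8=1000: #       #
r9=1001: ##      ##
r10=1010: # #     # #
r11=1011: ####    ####
r12=1100: #   #   #   #
r13=1101: ##  ##  ##  ##
r14=1110: # # # # # # # #
r15=1111: ################
r16=10000: #               #
r17=10001: ##              ##
r18=10010: # #             # #
r19=10011: ####            ####
r20=10100: #   #           #   #
r21=10101: ##  ##          ##  ##
r22=10110: # # # #         # # # #
r23=10111: ########        ########
r24=11000: #       #       #       #
r25=11001: ##      ##      ##      ##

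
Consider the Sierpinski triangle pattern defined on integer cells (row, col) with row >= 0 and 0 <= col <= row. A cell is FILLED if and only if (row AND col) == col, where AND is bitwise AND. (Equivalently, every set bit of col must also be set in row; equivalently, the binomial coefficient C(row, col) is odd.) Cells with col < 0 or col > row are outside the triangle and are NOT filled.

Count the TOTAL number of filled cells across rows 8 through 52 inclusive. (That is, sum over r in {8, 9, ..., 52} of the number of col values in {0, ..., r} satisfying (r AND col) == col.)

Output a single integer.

r8=1000 pc1: +2 =2
r9=1001 pc2: +4 =6
r10=1010 pc2: +4 =10
r11=1011 pc3: +8 =18
r12=1100 pc2: +4 =22
r13=1101 pc3: +8 =30
r14=1110 pc3: +8 =38
r15=1111 pc4: +16 =54
r16=10000 pc1: +2 =56
r17=10001 pc2: +4 =60
r18=10010 pc2: +4 =64
r19=10011 pc3: +8 =72
r20=10100 pc2: +4 =76
r21=10101 pc3: +8 =84
r22=10110 pc3: +8 =92
r23=10111 pc4: +16 =108
r24=11000 pc2: +4 =112
r25=11001 pc3: +8 =120
r26=11010 pc3: +8 =128
r27=11011 pc4: +16 =144
r28=11100 pc3: +8 =152
r29=11101 pc4: +16 =168
r30=11110 pc4: +16 =184
r31=11111 pc5: +32 =216
r32=100000 pc1: +2 =218
r33=100001 pc2: +4 =222
r34=100010 pc2: +4 =226
r35=100011 pc3: +8 =234
r36=100100 pc2: +4 =238
r37=100101 pc3: +8 =246
r38=100110 pc3: +8 =254
r39=100111 pc4: +16 =270
r40=101000 pc2: +4 =274
r41=101001 pc3: +8 =282
r42=101010 pc3: +8 =290
r43=101011 pc4: +16 =306
r44=101100 pc3: +8 =314
r45=101101 pc4: +16 =330
r46=101110 pc4: +16 =346
r47=101111 pc5: +32 =378
r48=110000 pc2: +4 =382
r49=110001 pc3: +8 =390
r50=110010 pc3: +8 =398
r51=110011 pc4: +16 =414
r52=110100 pc3: +8 =422

Answer: 422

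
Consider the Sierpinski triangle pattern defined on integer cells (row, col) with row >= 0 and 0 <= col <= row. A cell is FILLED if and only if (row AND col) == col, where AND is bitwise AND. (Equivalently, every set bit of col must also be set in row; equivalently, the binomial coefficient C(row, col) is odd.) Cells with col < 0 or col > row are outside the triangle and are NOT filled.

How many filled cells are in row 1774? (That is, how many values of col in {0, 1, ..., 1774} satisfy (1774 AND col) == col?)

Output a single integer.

1774 in binary = 11011101110
popcount(1774) = number of 1-bits in 11011101110 = 8
A col c satisfies (1774 AND c) == c iff every set bit of c is also set in 1774; each of the 8 set bits of 1774 can independently be on or off in c.
count = 2^8 = 256

Answer: 256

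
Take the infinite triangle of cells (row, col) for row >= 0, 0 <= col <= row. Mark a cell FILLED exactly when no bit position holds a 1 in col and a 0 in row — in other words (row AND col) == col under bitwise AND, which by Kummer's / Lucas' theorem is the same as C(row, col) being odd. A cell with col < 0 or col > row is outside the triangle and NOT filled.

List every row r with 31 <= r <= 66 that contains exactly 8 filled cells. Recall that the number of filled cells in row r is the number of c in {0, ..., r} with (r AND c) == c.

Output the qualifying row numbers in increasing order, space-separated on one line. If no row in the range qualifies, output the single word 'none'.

Row r has 2^popcount(r) filled cells, so we need popcount(r) = log2(8) = 3.
Scan r = 31..66 and keep those with exactly 3 one-bits:
r=31=11111 popcount=5 -> skip
r=32=100000 popcount=1 -> skip
r=33=100001 popcount=2 -> skip
r=34=100010 popcount=2 -> skip
r=35=100011 popcount=3 -> KEEP
r=36=100100 popcount=2 -> skip
r=37=100101 popcount=3 -> KEEP
r=38=100110 popcount=3 -> KEEP
r=39=100111 popcount=4 -> skip
r=40=101000 popcount=2 -> skip
r=41=101001 popcount=3 -> KEEP
r=42=101010 popcount=3 -> KEEP
r=43=101011 popcount=4 -> skip
r=44=101100 popcount=3 -> KEEP
r=45=101101 popcount=4 -> skip
r=46=101110 popcount=4 -> skip
r=47=101111 popcount=5 -> skip
r=48=110000 popcount=2 -> skip
r=49=110001 popcount=3 -> KEEP
r=50=110010 popcount=3 -> KEEP
r=51=110011 popcount=4 -> skip
r=52=110100 popcount=3 -> KEEP
r=53=110101 popcount=4 -> skip
r=54=110110 popcount=4 -> skip
r=55=110111 popcount=5 -> skip
r=56=111000 popcount=3 -> KEEP
r=57=111001 popcount=4 -> skip
r=58=111010 popcount=4 -> skip
r=59=111011 popcount=5 -> skip
r=60=111100 popcount=4 -> skip
r=61=111101 popcount=5 -> skip
r=62=111110 popcount=5 -> skip
r=63=111111 popcount=6 -> skip
r=64=1000000 popcount=1 -> skip
r=65=1000001 popcount=2 -> skip
r=66=1000010 popcount=2 -> skip
Kept rows: 35 37 38 41 42 44 49 50 52 56

Answer: 35 37 38 41 42 44 49 50 52 56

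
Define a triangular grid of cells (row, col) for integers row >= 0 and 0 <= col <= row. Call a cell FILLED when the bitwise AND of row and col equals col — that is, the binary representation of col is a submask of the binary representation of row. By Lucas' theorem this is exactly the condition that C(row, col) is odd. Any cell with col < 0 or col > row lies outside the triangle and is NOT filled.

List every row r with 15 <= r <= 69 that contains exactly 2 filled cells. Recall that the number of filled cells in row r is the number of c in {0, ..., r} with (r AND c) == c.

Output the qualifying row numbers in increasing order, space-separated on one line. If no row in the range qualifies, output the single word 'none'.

Answer: 16 32 64

Derivation:
Row r has 2^popcount(r) filled cells, so we need popcount(r) = log2(2) = 1.
Scan r = 15..69 and keep those with exactly 1 one-bits:
r=15=1111 popcount=4 -> skip
r=16=10000 popcount=1 -> KEEP
r=17=10001 popcount=2 -> skip
r=18=10010 popcount=2 -> skip
r=19=10011 popcount=3 -> skip
r=20=10100 popcount=2 -> skip
r=21=10101 popcount=3 -> skip
r=22=10110 popcount=3 -> skip
r=23=10111 popcount=4 -> skip
r=24=11000 popcount=2 -> skip
r=25=11001 popcount=3 -> skip
r=26=11010 popcount=3 -> skip
r=27=11011 popcount=4 -> skip
r=28=11100 popcount=3 -> skip
r=29=11101 popcount=4 -> skip
r=30=11110 popcount=4 -> skip
r=31=11111 popcount=5 -> skip
r=32=100000 popcount=1 -> KEEP
r=33=100001 popcount=2 -> skip
r=34=100010 popcount=2 -> skip
r=35=100011 popcount=3 -> skip
r=36=100100 popcount=2 -> skip
r=37=100101 popcount=3 -> skip
r=38=100110 popcount=3 -> skip
r=39=100111 popcount=4 -> skip
r=40=101000 popcount=2 -> skip
r=41=101001 popcount=3 -> skip
r=42=101010 popcount=3 -> skip
r=43=101011 popcount=4 -> skip
r=44=101100 popcount=3 -> skip
r=45=101101 popcount=4 -> skip
r=46=101110 popcount=4 -> skip
r=47=101111 popcount=5 -> skip
r=48=110000 popcount=2 -> skip
r=49=110001 popcount=3 -> skip
r=50=110010 popcount=3 -> skip
r=51=110011 popcount=4 -> skip
r=52=110100 popcount=3 -> skip
r=53=110101 popcount=4 -> skip
r=54=110110 popcount=4 -> skip
r=55=110111 popcount=5 -> skip
r=56=111000 popcount=3 -> skip
r=57=111001 popcount=4 -> skip
r=58=111010 popcount=4 -> skip
r=59=111011 popcount=5 -> skip
r=60=111100 popcount=4 -> skip
r=61=111101 popcount=5 -> skip
r=62=111110 popcount=5 -> skip
r=63=111111 popcount=6 -> skip
r=64=1000000 popcount=1 -> KEEP
r=65=1000001 popcount=2 -> skip
r=66=1000010 popcount=2 -> skip
r=67=1000011 popcount=3 -> skip
r=68=1000100 popcount=2 -> skip
r=69=1000101 popcount=3 -> skip
Kept rows: 16 32 64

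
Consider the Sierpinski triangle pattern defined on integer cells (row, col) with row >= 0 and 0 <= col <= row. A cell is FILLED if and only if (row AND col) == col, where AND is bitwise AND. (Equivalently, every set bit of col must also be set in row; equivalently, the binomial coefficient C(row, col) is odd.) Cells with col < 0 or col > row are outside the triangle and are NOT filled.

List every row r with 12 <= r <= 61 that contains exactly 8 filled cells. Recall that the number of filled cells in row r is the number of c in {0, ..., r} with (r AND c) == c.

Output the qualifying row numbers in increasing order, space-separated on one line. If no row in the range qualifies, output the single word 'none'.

Row r has 2^popcount(r) filled cells, so we need popcount(r) = log2(8) = 3.
Scan r = 12..61 and keep those with exactly 3 one-bits:
r=12=1100 popcount=2 -> skip
r=13=1101 popcount=3 -> KEEP
r=14=1110 popcount=3 -> KEEP
r=15=1111 popcount=4 -> skip
r=16=10000 popcount=1 -> skip
r=17=10001 popcount=2 -> skip
r=18=10010 popcount=2 -> skip
r=19=10011 popcount=3 -> KEEP
r=20=10100 popcount=2 -> skip
r=21=10101 popcount=3 -> KEEP
r=22=10110 popcount=3 -> KEEP
r=23=10111 popcount=4 -> skip
r=24=11000 popcount=2 -> skip
r=25=11001 popcount=3 -> KEEP
r=26=11010 popcount=3 -> KEEP
r=27=11011 popcount=4 -> skip
r=28=11100 popcount=3 -> KEEP
r=29=11101 popcount=4 -> skip
r=30=11110 popcount=4 -> skip
r=31=11111 popcount=5 -> skip
r=32=100000 popcount=1 -> skip
r=33=100001 popcount=2 -> skip
r=34=100010 popcount=2 -> skip
r=35=100011 popcount=3 -> KEEP
r=36=100100 popcount=2 -> skip
r=37=100101 popcount=3 -> KEEP
r=38=100110 popcount=3 -> KEEP
r=39=100111 popcount=4 -> skip
r=40=101000 popcount=2 -> skip
r=41=101001 popcount=3 -> KEEP
r=42=101010 popcount=3 -> KEEP
r=43=101011 popcount=4 -> skip
r=44=101100 popcount=3 -> KEEP
r=45=101101 popcount=4 -> skip
r=46=101110 popcount=4 -> skip
r=47=101111 popcount=5 -> skip
r=48=110000 popcount=2 -> skip
r=49=110001 popcount=3 -> KEEP
r=50=110010 popcount=3 -> KEEP
r=51=110011 popcount=4 -> skip
r=52=110100 popcount=3 -> KEEP
r=53=110101 popcount=4 -> skip
r=54=110110 popcount=4 -> skip
r=55=110111 popcount=5 -> skip
r=56=111000 popcount=3 -> KEEP
r=57=111001 popcount=4 -> skip
r=58=111010 popcount=4 -> skip
r=59=111011 popcount=5 -> skip
r=60=111100 popcount=4 -> skip
r=61=111101 popcount=5 -> skip
Kept rows: 13 14 19 21 22 25 26 28 35 37 38 41 42 44 49 50 52 56

Answer: 13 14 19 21 22 25 26 28 35 37 38 41 42 44 49 50 52 56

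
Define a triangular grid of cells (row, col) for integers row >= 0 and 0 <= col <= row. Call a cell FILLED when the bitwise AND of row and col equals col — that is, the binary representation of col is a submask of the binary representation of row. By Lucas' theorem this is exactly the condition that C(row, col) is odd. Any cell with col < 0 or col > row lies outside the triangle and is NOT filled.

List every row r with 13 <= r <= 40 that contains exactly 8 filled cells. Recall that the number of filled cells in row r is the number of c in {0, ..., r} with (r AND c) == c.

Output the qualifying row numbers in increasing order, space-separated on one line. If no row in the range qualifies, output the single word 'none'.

Row r has 2^popcount(r) filled cells, so we need popcount(r) = log2(8) = 3.
Scan r = 13..40 and keep those with exactly 3 one-bits:
r=13=1101 popcount=3 -> KEEP
r=14=1110 popcount=3 -> KEEP
r=15=1111 popcount=4 -> skip
r=16=10000 popcount=1 -> skip
r=17=10001 popcount=2 -> skip
r=18=10010 popcount=2 -> skip
r=19=10011 popcount=3 -> KEEP
r=20=10100 popcount=2 -> skip
r=21=10101 popcount=3 -> KEEP
r=22=10110 popcount=3 -> KEEP
r=23=10111 popcount=4 -> skip
r=24=11000 popcount=2 -> skip
r=25=11001 popcount=3 -> KEEP
r=26=11010 popcount=3 -> KEEP
r=27=11011 popcount=4 -> skip
r=28=11100 popcount=3 -> KEEP
r=29=11101 popcount=4 -> skip
r=30=11110 popcount=4 -> skip
r=31=11111 popcount=5 -> skip
r=32=100000 popcount=1 -> skip
r=33=100001 popcount=2 -> skip
r=34=100010 popcount=2 -> skip
r=35=100011 popcount=3 -> KEEP
r=36=100100 popcount=2 -> skip
r=37=100101 popcount=3 -> KEEP
r=38=100110 popcount=3 -> KEEP
r=39=100111 popcount=4 -> skip
r=40=101000 popcount=2 -> skip
Kept rows: 13 14 19 21 22 25 26 28 35 37 38

Answer: 13 14 19 21 22 25 26 28 35 37 38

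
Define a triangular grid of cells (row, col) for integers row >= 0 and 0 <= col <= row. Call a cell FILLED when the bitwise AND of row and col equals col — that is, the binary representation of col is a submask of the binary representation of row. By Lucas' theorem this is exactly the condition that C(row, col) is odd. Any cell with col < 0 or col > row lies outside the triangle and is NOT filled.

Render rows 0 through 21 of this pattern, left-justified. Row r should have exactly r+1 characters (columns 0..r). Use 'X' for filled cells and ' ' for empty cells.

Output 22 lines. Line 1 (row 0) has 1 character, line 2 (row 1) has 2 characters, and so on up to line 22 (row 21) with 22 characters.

r0=0: X
r1=1: XX
r2=10: X X
r3=11: XXXX
r4=100: X   X
r5=101: XX  XX
r6=110: X X X X
r7=111: XXXXXXXX
r8=1000: X       X
r9=1001: XX      XX
r10=1010: X X     X X
r11=1011: XXXX    XXXX
r12=1100: X   X   X   X
r13=1101: XX  XX  XX  XX
r14=1110: X X X X X X X X
r15=1111: XXXXXXXXXXXXXXXX
r16=10000: X               X
r17=10001: XX              XX
r18=10010: X X             X X
r19=10011: XXXX            XXXX
r20=10100: X   X           X   X
r21=10101: XX  XX          XX  XX

Answer: X
XX
X X
XXXX
X   X
XX  XX
X X X X
XXXXXXXX
X       X
XX      XX
X X     X X
XXXX    XXXX
X   X   X   X
XX  XX  XX  XX
X X X X X X X X
XXXXXXXXXXXXXXXX
X               X
XX              XX
X X             X X
XXXX            XXXX
X   X           X   X
XX  XX          XX  XX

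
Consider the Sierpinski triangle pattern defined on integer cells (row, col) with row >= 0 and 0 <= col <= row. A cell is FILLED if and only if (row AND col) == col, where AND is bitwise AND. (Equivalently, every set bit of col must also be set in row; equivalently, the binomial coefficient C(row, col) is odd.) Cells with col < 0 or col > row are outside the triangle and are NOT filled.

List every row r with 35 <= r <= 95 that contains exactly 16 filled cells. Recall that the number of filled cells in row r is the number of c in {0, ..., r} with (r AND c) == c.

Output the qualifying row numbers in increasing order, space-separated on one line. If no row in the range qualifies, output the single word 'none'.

Row r has 2^popcount(r) filled cells, so we need popcount(r) = log2(16) = 4.
Scan r = 35..95 and keep those with exactly 4 one-bits:
r=35=100011 popcount=3 -> skip
r=36=100100 popcount=2 -> skip
r=37=100101 popcount=3 -> skip
r=38=100110 popcount=3 -> skip
r=39=100111 popcount=4 -> KEEP
r=40=101000 popcount=2 -> skip
r=41=101001 popcount=3 -> skip
r=42=101010 popcount=3 -> skip
r=43=101011 popcount=4 -> KEEP
r=44=101100 popcount=3 -> skip
r=45=101101 popcount=4 -> KEEP
r=46=101110 popcount=4 -> KEEP
r=47=101111 popcount=5 -> skip
r=48=110000 popcount=2 -> skip
r=49=110001 popcount=3 -> skip
r=50=110010 popcount=3 -> skip
r=51=110011 popcount=4 -> KEEP
r=52=110100 popcount=3 -> skip
r=53=110101 popcount=4 -> KEEP
r=54=110110 popcount=4 -> KEEP
r=55=110111 popcount=5 -> skip
r=56=111000 popcount=3 -> skip
r=57=111001 popcount=4 -> KEEP
r=58=111010 popcount=4 -> KEEP
r=59=111011 popcount=5 -> skip
r=60=111100 popcount=4 -> KEEP
r=61=111101 popcount=5 -> skip
r=62=111110 popcount=5 -> skip
r=63=111111 popcount=6 -> skip
r=64=1000000 popcount=1 -> skip
r=65=1000001 popcount=2 -> skip
r=66=1000010 popcount=2 -> skip
r=67=1000011 popcount=3 -> skip
r=68=1000100 popcount=2 -> skip
r=69=1000101 popcount=3 -> skip
r=70=1000110 popcount=3 -> skip
r=71=1000111 popcount=4 -> KEEP
r=72=1001000 popcount=2 -> skip
r=73=1001001 popcount=3 -> skip
r=74=1001010 popcount=3 -> skip
r=75=1001011 popcount=4 -> KEEP
r=76=1001100 popcount=3 -> skip
r=77=1001101 popcount=4 -> KEEP
r=78=1001110 popcount=4 -> KEEP
r=79=1001111 popcount=5 -> skip
r=80=1010000 popcount=2 -> skip
r=81=1010001 popcount=3 -> skip
r=82=1010010 popcount=3 -> skip
r=83=1010011 popcount=4 -> KEEP
r=84=1010100 popcount=3 -> skip
r=85=1010101 popcount=4 -> KEEP
r=86=1010110 popcount=4 -> KEEP
r=87=1010111 popcount=5 -> skip
r=88=1011000 popcount=3 -> skip
r=89=1011001 popcount=4 -> KEEP
r=90=1011010 popcount=4 -> KEEP
r=91=1011011 popcount=5 -> skip
r=92=1011100 popcount=4 -> KEEP
r=93=1011101 popcount=5 -> skip
r=94=1011110 popcount=5 -> skip
r=95=1011111 popcount=6 -> skip
Kept rows: 39 43 45 46 51 53 54 57 58 60 71 75 77 78 83 85 86 89 90 92

Answer: 39 43 45 46 51 53 54 57 58 60 71 75 77 78 83 85 86 89 90 92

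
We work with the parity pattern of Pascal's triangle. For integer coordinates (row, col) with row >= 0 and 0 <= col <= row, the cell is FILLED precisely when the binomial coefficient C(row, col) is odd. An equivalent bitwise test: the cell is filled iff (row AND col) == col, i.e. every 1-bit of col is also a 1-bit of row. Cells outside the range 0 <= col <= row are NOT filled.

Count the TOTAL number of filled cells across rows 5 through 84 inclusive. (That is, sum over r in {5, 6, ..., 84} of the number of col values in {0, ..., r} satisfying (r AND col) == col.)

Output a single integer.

r5=101 pc2: +4 =4
r6=110 pc2: +4 =8
r7=111 pc3: +8 =16
r8=1000 pc1: +2 =18
r9=1001 pc2: +4 =22
r10=1010 pc2: +4 =26
r11=1011 pc3: +8 =34
r12=1100 pc2: +4 =38
r13=1101 pc3: +8 =46
r14=1110 pc3: +8 =54
r15=1111 pc4: +16 =70
r16=10000 pc1: +2 =72
r17=10001 pc2: +4 =76
r18=10010 pc2: +4 =80
r19=10011 pc3: +8 =88
r20=10100 pc2: +4 =92
r21=10101 pc3: +8 =100
r22=10110 pc3: +8 =108
r23=10111 pc4: +16 =124
r24=11000 pc2: +4 =128
r25=11001 pc3: +8 =136
r26=11010 pc3: +8 =144
r27=11011 pc4: +16 =160
r28=11100 pc3: +8 =168
r29=11101 pc4: +16 =184
r30=11110 pc4: +16 =200
r31=11111 pc5: +32 =232
r32=100000 pc1: +2 =234
r33=100001 pc2: +4 =238
r34=100010 pc2: +4 =242
r35=100011 pc3: +8 =250
r36=100100 pc2: +4 =254
r37=100101 pc3: +8 =262
r38=100110 pc3: +8 =270
r39=100111 pc4: +16 =286
r40=101000 pc2: +4 =290
r41=101001 pc3: +8 =298
r42=101010 pc3: +8 =306
r43=101011 pc4: +16 =322
r44=101100 pc3: +8 =330
r45=101101 pc4: +16 =346
r46=101110 pc4: +16 =362
r47=101111 pc5: +32 =394
r48=110000 pc2: +4 =398
r49=110001 pc3: +8 =406
r50=110010 pc3: +8 =414
r51=110011 pc4: +16 =430
r52=110100 pc3: +8 =438
r53=110101 pc4: +16 =454
r54=110110 pc4: +16 =470
r55=110111 pc5: +32 =502
r56=111000 pc3: +8 =510
r57=111001 pc4: +16 =526
r58=111010 pc4: +16 =542
r59=111011 pc5: +32 =574
r60=111100 pc4: +16 =590
r61=111101 pc5: +32 =622
r62=111110 pc5: +32 =654
r63=111111 pc6: +64 =718
r64=1000000 pc1: +2 =720
r65=1000001 pc2: +4 =724
r66=1000010 pc2: +4 =728
r67=1000011 pc3: +8 =736
r68=1000100 pc2: +4 =740
r69=1000101 pc3: +8 =748
r70=1000110 pc3: +8 =756
r71=1000111 pc4: +16 =772
r72=1001000 pc2: +4 =776
r73=1001001 pc3: +8 =784
r74=1001010 pc3: +8 =792
r75=1001011 pc4: +16 =808
r76=1001100 pc3: +8 =816
r77=1001101 pc4: +16 =832
r78=1001110 pc4: +16 =848
r79=1001111 pc5: +32 =880
r80=1010000 pc2: +4 =884
r81=1010001 pc3: +8 =892
r82=1010010 pc3: +8 =900
r83=1010011 pc4: +16 =916
r84=1010100 pc3: +8 =924

Answer: 924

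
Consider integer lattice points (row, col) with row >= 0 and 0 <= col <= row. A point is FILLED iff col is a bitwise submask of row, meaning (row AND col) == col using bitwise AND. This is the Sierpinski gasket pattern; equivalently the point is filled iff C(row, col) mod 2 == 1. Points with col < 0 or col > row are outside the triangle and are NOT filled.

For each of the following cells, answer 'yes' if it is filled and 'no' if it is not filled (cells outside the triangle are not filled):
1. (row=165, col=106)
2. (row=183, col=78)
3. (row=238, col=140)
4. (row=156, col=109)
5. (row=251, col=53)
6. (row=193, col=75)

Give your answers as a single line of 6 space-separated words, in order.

(165,106): row=0b10100101, col=0b1101010, row AND col = 0b100000 = 32; 32 != 106 -> empty
(183,78): row=0b10110111, col=0b1001110, row AND col = 0b110 = 6; 6 != 78 -> empty
(238,140): row=0b11101110, col=0b10001100, row AND col = 0b10001100 = 140; 140 == 140 -> filled
(156,109): row=0b10011100, col=0b1101101, row AND col = 0b1100 = 12; 12 != 109 -> empty
(251,53): row=0b11111011, col=0b110101, row AND col = 0b110001 = 49; 49 != 53 -> empty
(193,75): row=0b11000001, col=0b1001011, row AND col = 0b1000001 = 65; 65 != 75 -> empty

Answer: no no yes no no no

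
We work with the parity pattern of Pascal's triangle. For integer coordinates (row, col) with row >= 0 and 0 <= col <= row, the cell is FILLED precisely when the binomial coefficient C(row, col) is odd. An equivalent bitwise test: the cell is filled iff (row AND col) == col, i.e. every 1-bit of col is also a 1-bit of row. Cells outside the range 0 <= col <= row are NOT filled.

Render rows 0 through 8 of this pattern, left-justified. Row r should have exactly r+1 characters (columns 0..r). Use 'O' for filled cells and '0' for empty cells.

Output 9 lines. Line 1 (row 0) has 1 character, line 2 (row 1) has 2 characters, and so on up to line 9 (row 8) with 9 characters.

r0=0: O
r1=1: OO
r2=10: O0O
r3=11: OOOO
r4=100: O000O
r5=101: OO00OO
r6=110: O0O0O0O
r7=111: OOOOOOOO
r8=1000: O0000000O

Answer: O
OO
O0O
OOOO
O000O
OO00OO
O0O0O0O
OOOOOOOO
O0000000O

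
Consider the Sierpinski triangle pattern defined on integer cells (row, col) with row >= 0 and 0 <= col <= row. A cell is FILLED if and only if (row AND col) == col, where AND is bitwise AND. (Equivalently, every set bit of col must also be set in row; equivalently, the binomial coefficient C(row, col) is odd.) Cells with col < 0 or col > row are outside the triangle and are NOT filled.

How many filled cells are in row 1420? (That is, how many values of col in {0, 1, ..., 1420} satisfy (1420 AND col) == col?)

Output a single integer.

1420 in binary = 10110001100
popcount(1420) = number of 1-bits in 10110001100 = 5
A col c satisfies (1420 AND c) == c iff every set bit of c is also set in 1420; each of the 5 set bits of 1420 can independently be on or off in c.
count = 2^5 = 32

Answer: 32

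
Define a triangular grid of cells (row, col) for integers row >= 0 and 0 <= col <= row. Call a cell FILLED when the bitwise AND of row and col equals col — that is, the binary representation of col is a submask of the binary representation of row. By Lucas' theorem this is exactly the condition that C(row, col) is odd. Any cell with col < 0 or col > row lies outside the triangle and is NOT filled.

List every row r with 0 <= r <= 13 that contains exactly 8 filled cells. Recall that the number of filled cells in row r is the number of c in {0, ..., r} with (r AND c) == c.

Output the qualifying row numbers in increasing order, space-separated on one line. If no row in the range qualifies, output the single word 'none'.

Answer: 7 11 13

Derivation:
Row r has 2^popcount(r) filled cells, so we need popcount(r) = log2(8) = 3.
Scan r = 0..13 and keep those with exactly 3 one-bits:
r=0=0 popcount=0 -> skip
r=1=1 popcount=1 -> skip
r=2=10 popcount=1 -> skip
r=3=11 popcount=2 -> skip
r=4=100 popcount=1 -> skip
r=5=101 popcount=2 -> skip
r=6=110 popcount=2 -> skip
r=7=111 popcount=3 -> KEEP
r=8=1000 popcount=1 -> skip
r=9=1001 popcount=2 -> skip
r=10=1010 popcount=2 -> skip
r=11=1011 popcount=3 -> KEEP
r=12=1100 popcount=2 -> skip
r=13=1101 popcount=3 -> KEEP
Kept rows: 7 11 13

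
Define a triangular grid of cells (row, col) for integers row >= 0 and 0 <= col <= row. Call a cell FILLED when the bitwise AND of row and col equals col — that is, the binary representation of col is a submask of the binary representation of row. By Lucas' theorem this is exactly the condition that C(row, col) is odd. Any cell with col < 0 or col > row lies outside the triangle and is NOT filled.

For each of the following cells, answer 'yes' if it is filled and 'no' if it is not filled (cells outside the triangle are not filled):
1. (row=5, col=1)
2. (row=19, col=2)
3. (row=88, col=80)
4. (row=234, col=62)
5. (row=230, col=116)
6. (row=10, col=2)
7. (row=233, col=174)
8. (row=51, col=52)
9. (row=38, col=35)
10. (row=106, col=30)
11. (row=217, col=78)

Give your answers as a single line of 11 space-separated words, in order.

(5,1): row=0b101, col=0b1, row AND col = 0b1 = 1; 1 == 1 -> filled
(19,2): row=0b10011, col=0b10, row AND col = 0b10 = 2; 2 == 2 -> filled
(88,80): row=0b1011000, col=0b1010000, row AND col = 0b1010000 = 80; 80 == 80 -> filled
(234,62): row=0b11101010, col=0b111110, row AND col = 0b101010 = 42; 42 != 62 -> empty
(230,116): row=0b11100110, col=0b1110100, row AND col = 0b1100100 = 100; 100 != 116 -> empty
(10,2): row=0b1010, col=0b10, row AND col = 0b10 = 2; 2 == 2 -> filled
(233,174): row=0b11101001, col=0b10101110, row AND col = 0b10101000 = 168; 168 != 174 -> empty
(51,52): col outside [0, 51] -> not filled
(38,35): row=0b100110, col=0b100011, row AND col = 0b100010 = 34; 34 != 35 -> empty
(106,30): row=0b1101010, col=0b11110, row AND col = 0b1010 = 10; 10 != 30 -> empty
(217,78): row=0b11011001, col=0b1001110, row AND col = 0b1001000 = 72; 72 != 78 -> empty

Answer: yes yes yes no no yes no no no no no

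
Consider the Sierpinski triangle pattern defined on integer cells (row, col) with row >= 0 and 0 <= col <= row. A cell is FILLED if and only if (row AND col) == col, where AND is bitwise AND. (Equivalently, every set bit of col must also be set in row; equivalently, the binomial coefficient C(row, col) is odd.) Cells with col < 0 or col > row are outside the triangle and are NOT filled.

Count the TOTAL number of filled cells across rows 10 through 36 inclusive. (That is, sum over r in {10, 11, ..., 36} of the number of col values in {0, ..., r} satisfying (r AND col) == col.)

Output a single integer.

r10=1010 pc2: +4 =4
r11=1011 pc3: +8 =12
r12=1100 pc2: +4 =16
r13=1101 pc3: +8 =24
r14=1110 pc3: +8 =32
r15=1111 pc4: +16 =48
r16=10000 pc1: +2 =50
r17=10001 pc2: +4 =54
r18=10010 pc2: +4 =58
r19=10011 pc3: +8 =66
r20=10100 pc2: +4 =70
r21=10101 pc3: +8 =78
r22=10110 pc3: +8 =86
r23=10111 pc4: +16 =102
r24=11000 pc2: +4 =106
r25=11001 pc3: +8 =114
r26=11010 pc3: +8 =122
r27=11011 pc4: +16 =138
r28=11100 pc3: +8 =146
r29=11101 pc4: +16 =162
r30=11110 pc4: +16 =178
r31=11111 pc5: +32 =210
r32=100000 pc1: +2 =212
r33=100001 pc2: +4 =216
r34=100010 pc2: +4 =220
r35=100011 pc3: +8 =228
r36=100100 pc2: +4 =232

Answer: 232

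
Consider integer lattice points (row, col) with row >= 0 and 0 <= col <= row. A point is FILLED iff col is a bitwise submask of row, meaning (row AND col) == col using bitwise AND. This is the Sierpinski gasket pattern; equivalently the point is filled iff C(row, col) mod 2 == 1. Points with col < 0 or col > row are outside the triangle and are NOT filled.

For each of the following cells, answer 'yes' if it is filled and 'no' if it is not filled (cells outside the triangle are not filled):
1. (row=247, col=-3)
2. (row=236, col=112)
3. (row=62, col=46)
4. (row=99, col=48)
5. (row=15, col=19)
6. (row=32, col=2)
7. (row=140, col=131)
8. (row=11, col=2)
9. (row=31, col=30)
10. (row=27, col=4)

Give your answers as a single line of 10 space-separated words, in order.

Answer: no no yes no no no no yes yes no

Derivation:
(247,-3): col outside [0, 247] -> not filled
(236,112): row=0b11101100, col=0b1110000, row AND col = 0b1100000 = 96; 96 != 112 -> empty
(62,46): row=0b111110, col=0b101110, row AND col = 0b101110 = 46; 46 == 46 -> filled
(99,48): row=0b1100011, col=0b110000, row AND col = 0b100000 = 32; 32 != 48 -> empty
(15,19): col outside [0, 15] -> not filled
(32,2): row=0b100000, col=0b10, row AND col = 0b0 = 0; 0 != 2 -> empty
(140,131): row=0b10001100, col=0b10000011, row AND col = 0b10000000 = 128; 128 != 131 -> empty
(11,2): row=0b1011, col=0b10, row AND col = 0b10 = 2; 2 == 2 -> filled
(31,30): row=0b11111, col=0b11110, row AND col = 0b11110 = 30; 30 == 30 -> filled
(27,4): row=0b11011, col=0b100, row AND col = 0b0 = 0; 0 != 4 -> empty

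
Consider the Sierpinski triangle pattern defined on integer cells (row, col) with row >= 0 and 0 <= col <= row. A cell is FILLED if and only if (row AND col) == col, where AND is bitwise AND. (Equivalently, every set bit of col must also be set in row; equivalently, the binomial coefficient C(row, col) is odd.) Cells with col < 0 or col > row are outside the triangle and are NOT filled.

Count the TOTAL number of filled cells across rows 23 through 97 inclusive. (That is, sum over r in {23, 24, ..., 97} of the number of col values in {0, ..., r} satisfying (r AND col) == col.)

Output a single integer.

r23=10111 pc4: +16 =16
r24=11000 pc2: +4 =20
r25=11001 pc3: +8 =28
r26=11010 pc3: +8 =36
r27=11011 pc4: +16 =52
r28=11100 pc3: +8 =60
r29=11101 pc4: +16 =76
r30=11110 pc4: +16 =92
r31=11111 pc5: +32 =124
r32=100000 pc1: +2 =126
r33=100001 pc2: +4 =130
r34=100010 pc2: +4 =134
r35=100011 pc3: +8 =142
r36=100100 pc2: +4 =146
r37=100101 pc3: +8 =154
r38=100110 pc3: +8 =162
r39=100111 pc4: +16 =178
r40=101000 pc2: +4 =182
r41=101001 pc3: +8 =190
r42=101010 pc3: +8 =198
r43=101011 pc4: +16 =214
r44=101100 pc3: +8 =222
r45=101101 pc4: +16 =238
r46=101110 pc4: +16 =254
r47=101111 pc5: +32 =286
r48=110000 pc2: +4 =290
r49=110001 pc3: +8 =298
r50=110010 pc3: +8 =306
r51=110011 pc4: +16 =322
r52=110100 pc3: +8 =330
r53=110101 pc4: +16 =346
r54=110110 pc4: +16 =362
r55=110111 pc5: +32 =394
r56=111000 pc3: +8 =402
r57=111001 pc4: +16 =418
r58=111010 pc4: +16 =434
r59=111011 pc5: +32 =466
r60=111100 pc4: +16 =482
r61=111101 pc5: +32 =514
r62=111110 pc5: +32 =546
r63=111111 pc6: +64 =610
r64=1000000 pc1: +2 =612
r65=1000001 pc2: +4 =616
r66=1000010 pc2: +4 =620
r67=1000011 pc3: +8 =628
r68=1000100 pc2: +4 =632
r69=1000101 pc3: +8 =640
r70=1000110 pc3: +8 =648
r71=1000111 pc4: +16 =664
r72=1001000 pc2: +4 =668
r73=1001001 pc3: +8 =676
r74=1001010 pc3: +8 =684
r75=1001011 pc4: +16 =700
r76=1001100 pc3: +8 =708
r77=1001101 pc4: +16 =724
r78=1001110 pc4: +16 =740
r79=1001111 pc5: +32 =772
r80=1010000 pc2: +4 =776
r81=1010001 pc3: +8 =784
r82=1010010 pc3: +8 =792
r83=1010011 pc4: +16 =808
r84=1010100 pc3: +8 =816
r85=1010101 pc4: +16 =832
r86=1010110 pc4: +16 =848
r87=1010111 pc5: +32 =880
r88=1011000 pc3: +8 =888
r89=1011001 pc4: +16 =904
r90=1011010 pc4: +16 =920
r91=1011011 pc5: +32 =952
r92=1011100 pc4: +16 =968
r93=1011101 pc5: +32 =1000
r94=1011110 pc5: +32 =1032
r95=1011111 pc6: +64 =1096
r96=1100000 pc2: +4 =1100
r97=1100001 pc3: +8 =1108

Answer: 1108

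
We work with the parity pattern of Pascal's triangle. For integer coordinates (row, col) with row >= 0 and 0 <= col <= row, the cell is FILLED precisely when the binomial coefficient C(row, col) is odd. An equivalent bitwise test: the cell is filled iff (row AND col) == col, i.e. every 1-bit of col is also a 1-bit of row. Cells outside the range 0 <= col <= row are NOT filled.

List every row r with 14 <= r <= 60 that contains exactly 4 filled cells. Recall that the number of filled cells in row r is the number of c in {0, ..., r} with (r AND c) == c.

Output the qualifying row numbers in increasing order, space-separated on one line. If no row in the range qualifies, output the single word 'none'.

Answer: 17 18 20 24 33 34 36 40 48

Derivation:
Row r has 2^popcount(r) filled cells, so we need popcount(r) = log2(4) = 2.
Scan r = 14..60 and keep those with exactly 2 one-bits:
r=14=1110 popcount=3 -> skip
r=15=1111 popcount=4 -> skip
r=16=10000 popcount=1 -> skip
r=17=10001 popcount=2 -> KEEP
r=18=10010 popcount=2 -> KEEP
r=19=10011 popcount=3 -> skip
r=20=10100 popcount=2 -> KEEP
r=21=10101 popcount=3 -> skip
r=22=10110 popcount=3 -> skip
r=23=10111 popcount=4 -> skip
r=24=11000 popcount=2 -> KEEP
r=25=11001 popcount=3 -> skip
r=26=11010 popcount=3 -> skip
r=27=11011 popcount=4 -> skip
r=28=11100 popcount=3 -> skip
r=29=11101 popcount=4 -> skip
r=30=11110 popcount=4 -> skip
r=31=11111 popcount=5 -> skip
r=32=100000 popcount=1 -> skip
r=33=100001 popcount=2 -> KEEP
r=34=100010 popcount=2 -> KEEP
r=35=100011 popcount=3 -> skip
r=36=100100 popcount=2 -> KEEP
r=37=100101 popcount=3 -> skip
r=38=100110 popcount=3 -> skip
r=39=100111 popcount=4 -> skip
r=40=101000 popcount=2 -> KEEP
r=41=101001 popcount=3 -> skip
r=42=101010 popcount=3 -> skip
r=43=101011 popcount=4 -> skip
r=44=101100 popcount=3 -> skip
r=45=101101 popcount=4 -> skip
r=46=101110 popcount=4 -> skip
r=47=101111 popcount=5 -> skip
r=48=110000 popcount=2 -> KEEP
r=49=110001 popcount=3 -> skip
r=50=110010 popcount=3 -> skip
r=51=110011 popcount=4 -> skip
r=52=110100 popcount=3 -> skip
r=53=110101 popcount=4 -> skip
r=54=110110 popcount=4 -> skip
r=55=110111 popcount=5 -> skip
r=56=111000 popcount=3 -> skip
r=57=111001 popcount=4 -> skip
r=58=111010 popcount=4 -> skip
r=59=111011 popcount=5 -> skip
r=60=111100 popcount=4 -> skip
Kept rows: 17 18 20 24 33 34 36 40 48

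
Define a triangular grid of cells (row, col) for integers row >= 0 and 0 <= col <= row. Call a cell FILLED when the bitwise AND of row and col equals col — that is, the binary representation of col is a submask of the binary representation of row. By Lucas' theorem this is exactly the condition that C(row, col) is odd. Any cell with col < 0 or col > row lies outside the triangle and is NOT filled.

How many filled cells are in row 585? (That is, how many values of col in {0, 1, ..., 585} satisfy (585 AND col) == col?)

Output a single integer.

585 in binary = 1001001001
popcount(585) = number of 1-bits in 1001001001 = 4
A col c satisfies (585 AND c) == c iff every set bit of c is also set in 585; each of the 4 set bits of 585 can independently be on or off in c.
count = 2^4 = 16

Answer: 16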